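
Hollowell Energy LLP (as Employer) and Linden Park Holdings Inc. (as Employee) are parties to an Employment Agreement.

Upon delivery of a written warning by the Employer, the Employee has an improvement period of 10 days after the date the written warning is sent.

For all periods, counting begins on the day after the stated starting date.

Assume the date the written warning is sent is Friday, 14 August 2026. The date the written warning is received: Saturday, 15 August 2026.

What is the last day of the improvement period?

The last day of the improvement period: 10 calendar days after 14 August 2026 is 24 August 2026.

24 August 2026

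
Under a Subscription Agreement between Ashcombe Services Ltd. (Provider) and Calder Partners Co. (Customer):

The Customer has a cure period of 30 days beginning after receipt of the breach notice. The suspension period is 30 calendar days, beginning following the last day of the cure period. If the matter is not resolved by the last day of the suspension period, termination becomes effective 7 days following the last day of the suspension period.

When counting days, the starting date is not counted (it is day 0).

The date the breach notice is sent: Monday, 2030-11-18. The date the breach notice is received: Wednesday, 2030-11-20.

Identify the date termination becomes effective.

2031-01-26

The last day of the cure period: 30 calendar days after 2030-11-20 is 2030-12-20.
The last day of the suspension period: 2030-12-20 + 30 days = 2031-01-19.
The date termination becomes effective: 2031-01-19 + 7 days = 2031-01-26.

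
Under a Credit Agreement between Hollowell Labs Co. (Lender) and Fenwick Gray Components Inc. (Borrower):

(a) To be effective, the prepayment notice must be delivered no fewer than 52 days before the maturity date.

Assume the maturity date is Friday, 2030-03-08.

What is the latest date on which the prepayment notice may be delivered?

Counting back 52 calendar days from 2030-03-08 gives 2030-01-15.

2030-01-15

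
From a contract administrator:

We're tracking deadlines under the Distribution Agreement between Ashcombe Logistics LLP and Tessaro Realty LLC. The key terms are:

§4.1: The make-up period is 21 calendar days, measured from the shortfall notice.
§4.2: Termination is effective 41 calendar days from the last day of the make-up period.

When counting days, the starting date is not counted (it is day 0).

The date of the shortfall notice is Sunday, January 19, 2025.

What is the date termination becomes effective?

The last day of the make-up period: January 19, 2025 + 21 days = February 9, 2025.
The date termination becomes effective: 41 calendar days after February 9, 2025 is March 22, 2025.

March 22, 2025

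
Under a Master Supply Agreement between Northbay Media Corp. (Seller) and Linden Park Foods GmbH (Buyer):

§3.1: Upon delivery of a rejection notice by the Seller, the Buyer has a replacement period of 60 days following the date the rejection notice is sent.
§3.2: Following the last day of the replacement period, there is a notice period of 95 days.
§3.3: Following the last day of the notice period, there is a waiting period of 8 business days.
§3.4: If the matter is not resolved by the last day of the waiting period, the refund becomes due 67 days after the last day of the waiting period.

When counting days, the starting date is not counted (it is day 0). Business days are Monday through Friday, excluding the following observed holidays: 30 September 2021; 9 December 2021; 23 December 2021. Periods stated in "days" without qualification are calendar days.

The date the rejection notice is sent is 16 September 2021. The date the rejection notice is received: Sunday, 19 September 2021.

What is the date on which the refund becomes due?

8 May 2022

The last day of the replacement period: 60 calendar days after 16 September 2021 is 15 November 2021.
The last day of the notice period: 15 November 2021 + 95 days = 18 February 2022.
From Friday, 18 February 2022, 8 business days (Feb 21, Feb 22, Feb 23, Feb 24, Feb 25, Feb 28, Mar 1, Mar 2, skipping weekends) brings us to Wednesday, 2 March 2022, which is the last day of the waiting period.
The date on which the refund becomes due: 2 March 2022 + 67 days = 8 May 2022.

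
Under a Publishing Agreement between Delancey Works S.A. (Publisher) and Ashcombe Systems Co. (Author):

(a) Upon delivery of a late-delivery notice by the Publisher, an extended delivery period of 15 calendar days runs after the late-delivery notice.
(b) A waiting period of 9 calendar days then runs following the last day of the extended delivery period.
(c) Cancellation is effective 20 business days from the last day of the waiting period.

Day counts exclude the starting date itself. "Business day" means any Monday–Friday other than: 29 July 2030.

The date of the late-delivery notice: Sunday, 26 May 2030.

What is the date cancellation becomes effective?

17 July 2030

The last day of the extended delivery period: 26 May 2030 + 15 days = 10 June 2030.
The last day of the waiting period: 10 June 2030 + 9 days = 19 June 2030.
The date cancellation becomes effective: counting 20 business days from Wednesday, 19 June 2030 (Jun 20, Jun 21, Jun 24, Jun 25, …, Jul 15, Jul 16, Jul 17, skipping weekends) reaches Wednesday, 17 July 2030.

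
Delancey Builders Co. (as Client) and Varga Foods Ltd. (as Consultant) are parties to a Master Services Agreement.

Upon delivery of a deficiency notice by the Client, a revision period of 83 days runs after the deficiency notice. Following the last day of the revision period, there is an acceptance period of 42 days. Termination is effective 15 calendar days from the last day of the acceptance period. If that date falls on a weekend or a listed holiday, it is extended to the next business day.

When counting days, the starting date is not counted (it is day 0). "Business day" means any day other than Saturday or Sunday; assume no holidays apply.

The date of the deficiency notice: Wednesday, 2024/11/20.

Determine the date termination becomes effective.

The last day of the revision period: 83 calendar days after 2024/11/20 is 2025/02/11.
Adding 42 calendar days to 2025/02/11 gives 2025/03/25, which is the last day of the acceptance period.
The date termination becomes effective: 15 calendar days after 2025/03/25 is 2025/04/09. 2025/04/09 is a Wednesday, so no roll-forward applies.

2025/04/09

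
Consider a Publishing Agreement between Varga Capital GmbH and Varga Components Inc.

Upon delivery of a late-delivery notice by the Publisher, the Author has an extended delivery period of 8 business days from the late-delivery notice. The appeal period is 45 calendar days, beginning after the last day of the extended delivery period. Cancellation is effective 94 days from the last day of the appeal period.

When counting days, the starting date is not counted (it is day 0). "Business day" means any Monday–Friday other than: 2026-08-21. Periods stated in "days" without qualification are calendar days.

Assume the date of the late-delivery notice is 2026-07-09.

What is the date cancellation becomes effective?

2026-12-07

From Thursday, 2026-07-09, 8 business days (Jul 10, Jul 13, Jul 14, Jul 15, Jul 16, Jul 17, Jul 20, Jul 21, skipping weekends) brings us to Tuesday, 2026-07-21, which is the last day of the extended delivery period.
Adding 45 calendar days to 2026-07-21 gives 2026-09-04, which is the last day of the appeal period.
Adding 94 calendar days to 2026-09-04 gives 2026-12-07, which is the date cancellation becomes effective.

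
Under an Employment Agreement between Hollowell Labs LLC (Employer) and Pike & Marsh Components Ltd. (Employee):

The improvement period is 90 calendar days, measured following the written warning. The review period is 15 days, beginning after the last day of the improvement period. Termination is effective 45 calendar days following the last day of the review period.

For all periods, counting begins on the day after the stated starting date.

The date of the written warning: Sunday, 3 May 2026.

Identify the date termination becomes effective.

30 September 2026

The last day of the improvement period: 90 calendar days after 3 May 2026 is 1 August 2026.
The last day of the review period: 1 August 2026 + 15 days = 16 August 2026.
The date termination becomes effective: 16 August 2026 + 45 days = 30 September 2026.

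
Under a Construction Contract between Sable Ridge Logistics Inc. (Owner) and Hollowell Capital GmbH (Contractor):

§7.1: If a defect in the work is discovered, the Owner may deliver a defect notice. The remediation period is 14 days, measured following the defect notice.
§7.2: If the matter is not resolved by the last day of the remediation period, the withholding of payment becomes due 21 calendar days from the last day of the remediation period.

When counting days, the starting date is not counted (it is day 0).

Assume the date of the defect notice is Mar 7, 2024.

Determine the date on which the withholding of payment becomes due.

The last day of the remediation period: 14 calendar days after Mar 7, 2024 is Mar 21, 2024.
The date on which the withholding of payment becomes due: 21 calendar days after Mar 21, 2024 is Apr 11, 2024.

Apr 11, 2024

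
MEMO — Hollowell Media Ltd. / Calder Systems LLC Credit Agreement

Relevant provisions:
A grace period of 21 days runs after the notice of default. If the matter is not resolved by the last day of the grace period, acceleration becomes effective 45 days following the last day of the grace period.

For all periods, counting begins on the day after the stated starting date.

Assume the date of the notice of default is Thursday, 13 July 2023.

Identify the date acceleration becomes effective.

17 September 2023

The last day of the grace period: 13 July 2023 + 21 days = 3 August 2023.
Adding 45 calendar days to 3 August 2023 gives 17 September 2023, which is the date acceleration becomes effective.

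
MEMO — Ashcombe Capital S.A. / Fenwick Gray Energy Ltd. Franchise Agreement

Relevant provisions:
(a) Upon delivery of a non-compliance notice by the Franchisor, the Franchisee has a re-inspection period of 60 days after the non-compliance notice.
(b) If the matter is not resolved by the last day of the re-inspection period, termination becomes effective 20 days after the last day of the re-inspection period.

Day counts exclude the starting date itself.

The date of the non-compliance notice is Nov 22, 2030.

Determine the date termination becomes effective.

The last day of the re-inspection period: Nov 22, 2030 + 60 days = Jan 21, 2031.
The date termination becomes effective: 20 calendar days after Jan 21, 2031 is Feb 10, 2031.

Feb 10, 2031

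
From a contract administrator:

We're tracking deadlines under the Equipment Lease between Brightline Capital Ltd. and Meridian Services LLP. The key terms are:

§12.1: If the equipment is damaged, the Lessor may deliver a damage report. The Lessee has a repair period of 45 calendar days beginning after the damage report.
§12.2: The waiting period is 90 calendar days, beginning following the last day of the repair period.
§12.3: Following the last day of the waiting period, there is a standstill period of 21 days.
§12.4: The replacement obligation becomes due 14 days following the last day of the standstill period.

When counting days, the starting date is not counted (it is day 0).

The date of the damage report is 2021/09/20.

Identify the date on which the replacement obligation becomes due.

2022/03/09

Adding 45 calendar days to 2021/09/20 gives 2021/11/04, which is the last day of the repair period.
The last day of the waiting period: 90 calendar days after 2021/11/04 is 2022/02/02.
Adding 21 calendar days to 2022/02/02 gives 2022/02/23, which is the last day of the standstill period.
The date on which the replacement obligation becomes due: 2022/02/23 + 14 days = 2022/03/09.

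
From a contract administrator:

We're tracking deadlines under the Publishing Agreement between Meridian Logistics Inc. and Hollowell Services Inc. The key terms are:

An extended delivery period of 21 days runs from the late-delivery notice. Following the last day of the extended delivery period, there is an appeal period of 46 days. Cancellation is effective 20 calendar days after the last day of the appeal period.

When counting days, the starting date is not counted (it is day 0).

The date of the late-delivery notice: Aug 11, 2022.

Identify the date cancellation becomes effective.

The last day of the extended delivery period: 21 calendar days after Aug 11, 2022 is Sep 1, 2022.
The last day of the appeal period: 46 calendar days after Sep 1, 2022 is Oct 17, 2022.
Adding 20 calendar days to Oct 17, 2022 gives Nov 6, 2022, which is the date cancellation becomes effective.

Nov 6, 2022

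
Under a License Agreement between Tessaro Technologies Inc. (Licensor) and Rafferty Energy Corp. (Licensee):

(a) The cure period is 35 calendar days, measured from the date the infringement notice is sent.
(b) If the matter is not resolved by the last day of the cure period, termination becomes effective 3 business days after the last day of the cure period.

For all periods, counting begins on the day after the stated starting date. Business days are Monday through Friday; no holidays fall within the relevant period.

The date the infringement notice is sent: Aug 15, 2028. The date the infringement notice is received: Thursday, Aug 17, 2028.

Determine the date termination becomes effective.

Adding 35 calendar days to Aug 15, 2028 gives Sep 19, 2028, which is the last day of the cure period.
From Tuesday, Sep 19, 2028, 3 business days (Sep 20, Sep 21, Sep 22, skipping weekends) brings us to Friday, Sep 22, 2028, which is the date termination becomes effective.

Sep 22, 2028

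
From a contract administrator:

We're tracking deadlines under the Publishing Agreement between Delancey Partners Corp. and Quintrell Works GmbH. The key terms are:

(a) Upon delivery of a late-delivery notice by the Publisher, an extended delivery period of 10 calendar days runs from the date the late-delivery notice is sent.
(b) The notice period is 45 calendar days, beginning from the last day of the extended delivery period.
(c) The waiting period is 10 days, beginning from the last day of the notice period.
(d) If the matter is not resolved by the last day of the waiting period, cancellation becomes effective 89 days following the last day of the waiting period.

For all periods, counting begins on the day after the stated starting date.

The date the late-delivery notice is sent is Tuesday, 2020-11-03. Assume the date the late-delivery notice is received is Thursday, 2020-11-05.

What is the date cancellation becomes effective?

2021-04-06

Adding 10 calendar days to 2020-11-03 gives 2020-11-13, which is the last day of the extended delivery period.
Adding 45 calendar days to 2020-11-13 gives 2020-12-28, which is the last day of the notice period.
The last day of the waiting period: 10 calendar days after 2020-12-28 is 2021-01-07.
Adding 89 calendar days to 2021-01-07 gives 2021-04-06, which is the date cancellation becomes effective.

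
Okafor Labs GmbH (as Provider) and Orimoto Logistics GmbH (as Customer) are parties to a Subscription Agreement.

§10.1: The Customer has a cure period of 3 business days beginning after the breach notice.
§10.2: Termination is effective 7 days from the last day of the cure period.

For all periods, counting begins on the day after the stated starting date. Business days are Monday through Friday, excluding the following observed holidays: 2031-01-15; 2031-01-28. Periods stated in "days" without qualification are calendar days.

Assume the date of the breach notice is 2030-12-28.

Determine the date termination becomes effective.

2031-01-08

From Saturday, 2030-12-28, 3 business days (Dec 30, Dec 31, Jan 1, skipping weekends) brings us to Wednesday, 2031-01-01, which is the last day of the cure period.
The date termination becomes effective: 2031-01-01 + 7 days = 2031-01-08.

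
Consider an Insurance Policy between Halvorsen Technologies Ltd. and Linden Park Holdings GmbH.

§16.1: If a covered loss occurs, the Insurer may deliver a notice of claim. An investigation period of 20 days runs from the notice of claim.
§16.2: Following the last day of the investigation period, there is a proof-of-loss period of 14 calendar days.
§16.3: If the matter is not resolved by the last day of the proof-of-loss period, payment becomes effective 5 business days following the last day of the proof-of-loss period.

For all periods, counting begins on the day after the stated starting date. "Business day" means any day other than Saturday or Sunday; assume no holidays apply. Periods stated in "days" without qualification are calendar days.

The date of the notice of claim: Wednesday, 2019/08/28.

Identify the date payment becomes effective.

The last day of the investigation period: 2019/08/28 + 20 days = 2019/09/17.
The last day of the proof-of-loss period: 2019/09/17 + 14 days = 2019/10/01.
The date payment becomes effective: counting 5 business days from Tuesday, 2019/10/01 (Oct 2, Oct 3, Oct 4, Oct 7, Oct 8, skipping weekends) reaches Tuesday, 2019/10/08.

2019/10/08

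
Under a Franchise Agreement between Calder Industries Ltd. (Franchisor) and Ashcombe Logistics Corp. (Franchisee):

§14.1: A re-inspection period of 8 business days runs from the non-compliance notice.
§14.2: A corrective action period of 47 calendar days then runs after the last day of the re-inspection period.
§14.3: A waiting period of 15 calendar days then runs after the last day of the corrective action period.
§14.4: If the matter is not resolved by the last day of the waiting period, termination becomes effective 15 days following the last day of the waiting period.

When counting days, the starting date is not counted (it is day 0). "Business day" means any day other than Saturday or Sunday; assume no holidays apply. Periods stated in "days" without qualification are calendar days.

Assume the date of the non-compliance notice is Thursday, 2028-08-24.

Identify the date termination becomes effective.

From Thursday, 2028-08-24, 8 business days (Aug 25, Aug 28, Aug 29, Aug 30, Aug 31, Sep 1, Sep 4, Sep 5, skipping weekends) brings us to Tuesday, 2028-09-05, which is the last day of the re-inspection period.
Adding 47 calendar days to 2028-09-05 gives 2028-10-22, which is the last day of the corrective action period.
The last day of the waiting period: 15 calendar days after 2028-10-22 is 2028-11-06.
The date termination becomes effective: 15 calendar days after 2028-11-06 is 2028-11-21.

2028-11-21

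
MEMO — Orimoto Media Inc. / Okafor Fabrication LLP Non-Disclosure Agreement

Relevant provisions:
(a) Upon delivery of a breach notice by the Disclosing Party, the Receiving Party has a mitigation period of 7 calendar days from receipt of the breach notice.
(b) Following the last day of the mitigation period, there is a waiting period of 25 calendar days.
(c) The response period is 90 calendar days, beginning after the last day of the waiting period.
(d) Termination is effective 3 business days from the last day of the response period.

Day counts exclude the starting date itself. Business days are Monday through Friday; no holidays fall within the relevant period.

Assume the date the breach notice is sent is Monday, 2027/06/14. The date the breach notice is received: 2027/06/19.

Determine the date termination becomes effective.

The last day of the mitigation period: 7 calendar days after 2027/06/19 is 2027/06/26.
Adding 25 calendar days to 2027/06/26 gives 2027/07/21, which is the last day of the waiting period.
The last day of the response period: 2027/07/21 + 90 days = 2027/10/19.
The date termination becomes effective: 3 business days after Tuesday, 2027/10/19, skipping weekends — Oct 20, Oct 21, Oct 22 — lands on Friday, 2027/10/22.

2027/10/22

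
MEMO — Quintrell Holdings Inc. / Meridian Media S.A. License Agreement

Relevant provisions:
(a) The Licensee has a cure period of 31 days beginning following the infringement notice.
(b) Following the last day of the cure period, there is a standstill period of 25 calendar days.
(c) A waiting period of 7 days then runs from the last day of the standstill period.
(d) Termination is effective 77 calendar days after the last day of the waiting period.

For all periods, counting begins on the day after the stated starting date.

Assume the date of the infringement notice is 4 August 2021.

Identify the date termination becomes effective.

The last day of the cure period: 4 August 2021 + 31 days = 4 September 2021.
The last day of the standstill period: 4 September 2021 + 25 days = 29 September 2021.
Adding 7 calendar days to 29 September 2021 gives 6 October 2021, which is the last day of the waiting period.
The date termination becomes effective: 6 October 2021 + 77 days = 22 December 2021.

22 December 2021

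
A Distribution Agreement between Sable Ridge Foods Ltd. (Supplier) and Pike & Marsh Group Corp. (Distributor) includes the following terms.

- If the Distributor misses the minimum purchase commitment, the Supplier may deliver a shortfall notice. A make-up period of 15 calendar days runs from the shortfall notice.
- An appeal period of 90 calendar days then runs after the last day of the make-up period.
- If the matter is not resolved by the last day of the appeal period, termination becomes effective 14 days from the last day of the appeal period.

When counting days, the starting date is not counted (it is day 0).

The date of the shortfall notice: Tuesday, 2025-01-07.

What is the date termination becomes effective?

2025-05-06

The last day of the make-up period: 2025-01-07 + 15 days = 2025-01-22.
Adding 90 calendar days to 2025-01-22 gives 2025-04-22, which is the last day of the appeal period.
The date termination becomes effective: 14 calendar days after 2025-04-22 is 2025-05-06.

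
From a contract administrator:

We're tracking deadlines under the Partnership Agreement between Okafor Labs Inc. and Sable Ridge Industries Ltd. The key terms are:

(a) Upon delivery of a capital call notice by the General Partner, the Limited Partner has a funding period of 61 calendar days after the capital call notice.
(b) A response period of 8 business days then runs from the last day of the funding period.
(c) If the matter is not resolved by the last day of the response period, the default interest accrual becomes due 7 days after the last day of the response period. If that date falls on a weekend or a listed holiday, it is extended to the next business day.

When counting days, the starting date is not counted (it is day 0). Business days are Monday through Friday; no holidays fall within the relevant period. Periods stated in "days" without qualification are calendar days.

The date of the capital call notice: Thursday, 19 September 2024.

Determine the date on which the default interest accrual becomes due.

6 December 2024

The last day of the funding period: 61 calendar days after 19 September 2024 is 19 November 2024.
The last day of the response period: 8 business days after Tuesday, 19 November 2024, skipping weekends — Nov 20, Nov 21, Nov 22, Nov 25, Nov 26, Nov 27, Nov 28, Nov 29 — lands on Friday, 29 November 2024.
Adding 7 calendar days to 29 November 2024 gives 6 December 2024, which is the date on which the default interest accrual becomes due. 6 December 2024 is a Friday, so no roll-forward applies.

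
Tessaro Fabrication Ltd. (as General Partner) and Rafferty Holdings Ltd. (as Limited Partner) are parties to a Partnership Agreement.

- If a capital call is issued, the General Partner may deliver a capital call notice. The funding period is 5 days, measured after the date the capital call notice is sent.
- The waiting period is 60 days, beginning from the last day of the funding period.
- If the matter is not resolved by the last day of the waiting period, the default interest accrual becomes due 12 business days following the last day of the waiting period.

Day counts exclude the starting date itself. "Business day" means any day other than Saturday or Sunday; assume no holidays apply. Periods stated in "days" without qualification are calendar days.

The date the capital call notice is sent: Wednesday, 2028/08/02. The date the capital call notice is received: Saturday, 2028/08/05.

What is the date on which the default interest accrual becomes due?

The last day of the funding period: 2028/08/02 + 5 days = 2028/08/07.
The last day of the waiting period: 2028/08/07 + 60 days = 2028/10/06.
The date on which the default interest accrual becomes due: 12 business days after Friday, 2028/10/06, skipping weekends — Oct 9, Oct 10, Oct 11, Oct 12, …, Oct 20, Oct 23, Oct 24 — lands on Tuesday, 2028/10/24.

2028/10/24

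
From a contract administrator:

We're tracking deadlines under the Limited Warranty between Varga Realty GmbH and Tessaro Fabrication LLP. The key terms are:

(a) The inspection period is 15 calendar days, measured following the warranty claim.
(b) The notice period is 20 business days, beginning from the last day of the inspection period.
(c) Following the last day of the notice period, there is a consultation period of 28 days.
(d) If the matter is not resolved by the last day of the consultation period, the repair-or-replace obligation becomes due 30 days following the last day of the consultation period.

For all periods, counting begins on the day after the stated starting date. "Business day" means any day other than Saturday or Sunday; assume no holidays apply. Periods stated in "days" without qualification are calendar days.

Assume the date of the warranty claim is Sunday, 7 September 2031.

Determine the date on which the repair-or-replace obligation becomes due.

17 December 2031

Adding 15 calendar days to 7 September 2031 gives 22 September 2031, which is the last day of the inspection period.
The last day of the notice period: 20 business days after Monday, 22 September 2031, skipping weekends — Sep 23, Sep 24, Sep 25, Sep 26, …, Oct 16, Oct 17, Oct 20 — lands on Monday, 20 October 2031.
The last day of the consultation period: 28 calendar days after 20 October 2031 is 17 November 2031.
The date on which the repair-or-replace obligation becomes due: 17 November 2031 + 30 days = 17 December 2031.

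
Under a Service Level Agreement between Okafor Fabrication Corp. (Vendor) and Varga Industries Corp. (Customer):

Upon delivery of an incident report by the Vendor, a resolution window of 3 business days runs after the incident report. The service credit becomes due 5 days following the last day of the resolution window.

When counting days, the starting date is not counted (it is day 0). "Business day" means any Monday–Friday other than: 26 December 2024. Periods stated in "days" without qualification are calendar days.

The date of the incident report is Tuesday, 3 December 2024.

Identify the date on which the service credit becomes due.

11 December 2024

The last day of the resolution window: 3 business days after Tuesday, 3 December 2024, skipping weekends — Dec 4, Dec 5, Dec 6 — lands on Friday, 6 December 2024.
The date on which the service credit becomes due: 5 calendar days after 6 December 2024 is 11 December 2024.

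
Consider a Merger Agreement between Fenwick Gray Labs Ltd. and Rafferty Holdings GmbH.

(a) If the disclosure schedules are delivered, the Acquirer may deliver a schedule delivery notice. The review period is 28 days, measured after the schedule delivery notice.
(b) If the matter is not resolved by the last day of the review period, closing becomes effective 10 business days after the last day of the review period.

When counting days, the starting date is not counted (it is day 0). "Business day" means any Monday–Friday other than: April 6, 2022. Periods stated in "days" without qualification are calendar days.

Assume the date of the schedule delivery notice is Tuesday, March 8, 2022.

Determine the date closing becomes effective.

April 20, 2022

The last day of the review period: March 8, 2022 + 28 days = April 5, 2022.
The date closing becomes effective: 10 business days after Tuesday, April 5, 2022, skipping weekends and the listed holiday on Apr 6 — Apr 7, Apr 8, Apr 11, Apr 12, Apr 13, Apr 14, Apr 15, Apr 18, Apr 19, Apr 20 — lands on Wednesday, April 20, 2022.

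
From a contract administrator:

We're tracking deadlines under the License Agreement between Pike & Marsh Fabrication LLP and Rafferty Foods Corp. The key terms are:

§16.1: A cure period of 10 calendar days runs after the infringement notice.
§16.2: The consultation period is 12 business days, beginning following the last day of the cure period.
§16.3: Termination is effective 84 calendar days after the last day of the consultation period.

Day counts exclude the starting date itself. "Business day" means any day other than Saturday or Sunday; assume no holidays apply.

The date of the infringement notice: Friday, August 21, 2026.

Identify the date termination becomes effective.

Adding 10 calendar days to August 21, 2026 gives August 31, 2026, which is the last day of the cure period.
The last day of the consultation period: counting 12 business days from Monday, August 31, 2026 (Sep 1, Sep 2, Sep 3, Sep 4, …, Sep 14, Sep 15, Sep 16, skipping weekends) reaches Wednesday, September 16, 2026.
Adding 84 calendar days to September 16, 2026 gives December 9, 2026, which is the date termination becomes effective.

December 9, 2026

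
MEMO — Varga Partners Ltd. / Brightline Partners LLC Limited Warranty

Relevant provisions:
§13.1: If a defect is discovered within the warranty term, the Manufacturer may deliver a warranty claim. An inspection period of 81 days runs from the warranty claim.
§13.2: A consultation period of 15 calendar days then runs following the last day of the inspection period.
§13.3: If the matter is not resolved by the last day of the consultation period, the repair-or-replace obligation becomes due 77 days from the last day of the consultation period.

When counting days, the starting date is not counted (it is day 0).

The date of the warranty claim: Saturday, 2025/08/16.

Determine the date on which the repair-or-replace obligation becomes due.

The last day of the inspection period: 81 calendar days after 2025/08/16 is 2025/11/05.
Adding 15 calendar days to 2025/11/05 gives 2025/11/20, which is the last day of the consultation period.
Adding 77 calendar days to 2025/11/20 gives 2026/02/05, which is the date on which the repair-or-replace obligation becomes due.

2026/02/05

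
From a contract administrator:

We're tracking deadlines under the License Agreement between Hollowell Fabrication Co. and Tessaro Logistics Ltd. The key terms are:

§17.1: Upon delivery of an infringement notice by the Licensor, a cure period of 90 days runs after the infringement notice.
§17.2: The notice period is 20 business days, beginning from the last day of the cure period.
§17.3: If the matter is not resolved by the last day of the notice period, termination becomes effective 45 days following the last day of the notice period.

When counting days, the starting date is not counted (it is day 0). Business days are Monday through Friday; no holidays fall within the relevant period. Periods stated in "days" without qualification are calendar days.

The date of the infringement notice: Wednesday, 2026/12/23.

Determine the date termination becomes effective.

2027/06/04

The last day of the cure period: 90 calendar days after 2026/12/23 is 2027/03/23.
From Tuesday, 2027/03/23, 20 business days (Mar 24, Mar 25, Mar 26, Mar 29, …, Apr 16, Apr 19, Apr 20, skipping weekends) brings us to Tuesday, 2027/04/20, which is the last day of the notice period.
Adding 45 calendar days to 2027/04/20 gives 2027/06/04, which is the date termination becomes effective.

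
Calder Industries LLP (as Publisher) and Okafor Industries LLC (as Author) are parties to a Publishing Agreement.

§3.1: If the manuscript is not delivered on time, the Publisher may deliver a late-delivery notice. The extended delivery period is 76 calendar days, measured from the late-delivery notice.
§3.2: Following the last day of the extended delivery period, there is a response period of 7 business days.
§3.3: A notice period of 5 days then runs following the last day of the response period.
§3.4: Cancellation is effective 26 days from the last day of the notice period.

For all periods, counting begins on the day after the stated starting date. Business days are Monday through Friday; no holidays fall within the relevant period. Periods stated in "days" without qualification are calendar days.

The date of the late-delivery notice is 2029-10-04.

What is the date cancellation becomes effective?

The last day of the extended delivery period: 2029-10-04 + 76 days = 2029-12-19.
The last day of the response period: 7 business days after Wednesday, 2029-12-19, skipping weekends — Dec 20, Dec 21, Dec 24, Dec 25, Dec 26, Dec 27, Dec 28 — lands on Friday, 2029-12-28.
The last day of the notice period: 5 calendar days after 2029-12-28 is 2030-01-02.
The date cancellation becomes effective: 26 calendar days after 2030-01-02 is 2030-01-28.

2030-01-28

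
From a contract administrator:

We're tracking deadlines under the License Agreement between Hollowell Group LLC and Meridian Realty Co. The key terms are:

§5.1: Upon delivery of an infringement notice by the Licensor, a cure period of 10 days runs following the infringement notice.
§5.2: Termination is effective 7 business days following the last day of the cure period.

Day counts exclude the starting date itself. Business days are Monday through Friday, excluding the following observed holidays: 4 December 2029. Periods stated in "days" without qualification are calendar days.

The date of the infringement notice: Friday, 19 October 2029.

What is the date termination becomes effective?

7 November 2029

The last day of the cure period: 10 calendar days after 19 October 2029 is 29 October 2029.
The date termination becomes effective: counting 7 business days from Monday, 29 October 2029 (Oct 30, Oct 31, Nov 1, Nov 2, Nov 5, Nov 6, Nov 7, skipping weekends) reaches Wednesday, 7 November 2029.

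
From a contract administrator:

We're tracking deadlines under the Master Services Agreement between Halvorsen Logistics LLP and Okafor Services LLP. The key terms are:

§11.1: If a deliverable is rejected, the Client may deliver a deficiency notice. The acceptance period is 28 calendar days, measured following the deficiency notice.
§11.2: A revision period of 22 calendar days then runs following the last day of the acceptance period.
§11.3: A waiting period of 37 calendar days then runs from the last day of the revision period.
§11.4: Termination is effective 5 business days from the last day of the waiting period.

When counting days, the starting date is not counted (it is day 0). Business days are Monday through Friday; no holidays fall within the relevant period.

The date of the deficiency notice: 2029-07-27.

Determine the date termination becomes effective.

2029-10-29

Adding 28 calendar days to 2029-07-27 gives 2029-08-24, which is the last day of the acceptance period.
The last day of the revision period: 22 calendar days after 2029-08-24 is 2029-09-15.
Adding 37 calendar days to 2029-09-15 gives 2029-10-22, which is the last day of the waiting period.
The date termination becomes effective: 5 business days after Monday, 2029-10-22, skipping weekends — Oct 23, Oct 24, Oct 25, Oct 26, Oct 29 — lands on Monday, 2029-10-29.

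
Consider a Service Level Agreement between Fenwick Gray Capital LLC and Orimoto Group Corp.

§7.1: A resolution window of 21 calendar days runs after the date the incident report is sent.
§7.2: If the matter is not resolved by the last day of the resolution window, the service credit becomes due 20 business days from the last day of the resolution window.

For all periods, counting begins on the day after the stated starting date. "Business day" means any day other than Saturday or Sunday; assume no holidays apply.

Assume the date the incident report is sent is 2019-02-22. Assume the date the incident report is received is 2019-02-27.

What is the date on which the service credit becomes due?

The last day of the resolution window: 21 calendar days after 2019-02-22 is 2019-03-15.
From Friday, 2019-03-15, 20 business days (Mar 18, Mar 19, Mar 20, Mar 21, …, Apr 10, Apr 11, Apr 12, skipping weekends) brings us to Friday, 2019-04-12, which is the date on which the service credit becomes due.

2019-04-12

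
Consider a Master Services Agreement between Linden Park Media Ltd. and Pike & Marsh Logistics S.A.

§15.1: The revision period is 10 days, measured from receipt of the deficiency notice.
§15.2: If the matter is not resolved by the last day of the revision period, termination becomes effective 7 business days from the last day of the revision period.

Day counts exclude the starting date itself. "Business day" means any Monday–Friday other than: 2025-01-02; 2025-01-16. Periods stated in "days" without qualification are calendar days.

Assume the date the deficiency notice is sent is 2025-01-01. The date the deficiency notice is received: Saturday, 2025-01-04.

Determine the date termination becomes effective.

The last day of the revision period: 2025-01-04 + 10 days = 2025-01-14.
The date termination becomes effective: 7 business days after Tuesday, 2025-01-14, skipping weekends and the listed holiday on Jan 16 — Jan 15, Jan 17, Jan 20, Jan 21, Jan 22, Jan 23, Jan 24 — lands on Friday, 2025-01-24.

2025-01-24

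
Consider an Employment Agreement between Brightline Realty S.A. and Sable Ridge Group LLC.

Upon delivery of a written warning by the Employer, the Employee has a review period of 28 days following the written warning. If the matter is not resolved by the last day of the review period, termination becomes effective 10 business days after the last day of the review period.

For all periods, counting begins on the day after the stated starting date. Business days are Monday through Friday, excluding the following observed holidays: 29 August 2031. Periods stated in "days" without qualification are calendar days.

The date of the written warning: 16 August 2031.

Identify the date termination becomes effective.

26 September 2031

Adding 28 calendar days to 16 August 2031 gives 13 September 2031, which is the last day of the review period.
The date termination becomes effective: 10 business days after Saturday, 13 September 2031, skipping weekends — Sep 15, Sep 16, Sep 17, Sep 18, Sep 19, Sep 22, Sep 23, Sep 24, Sep 25, Sep 26 — lands on Friday, 26 September 2031.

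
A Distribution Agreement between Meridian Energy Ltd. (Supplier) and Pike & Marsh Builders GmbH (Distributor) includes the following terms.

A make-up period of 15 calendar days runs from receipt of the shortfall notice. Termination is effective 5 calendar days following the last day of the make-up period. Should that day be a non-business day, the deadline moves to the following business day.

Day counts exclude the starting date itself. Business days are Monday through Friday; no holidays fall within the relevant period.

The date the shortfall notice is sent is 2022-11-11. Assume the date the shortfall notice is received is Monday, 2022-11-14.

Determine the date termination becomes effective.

The last day of the make-up period: 2022-11-14 + 15 days = 2022-11-29.
The date termination becomes effective: 5 calendar days after 2022-11-29 is 2022-12-04. That falls on a Sunday, so it rolls to the next business day, Monday, 2022-12-05.

2022-12-05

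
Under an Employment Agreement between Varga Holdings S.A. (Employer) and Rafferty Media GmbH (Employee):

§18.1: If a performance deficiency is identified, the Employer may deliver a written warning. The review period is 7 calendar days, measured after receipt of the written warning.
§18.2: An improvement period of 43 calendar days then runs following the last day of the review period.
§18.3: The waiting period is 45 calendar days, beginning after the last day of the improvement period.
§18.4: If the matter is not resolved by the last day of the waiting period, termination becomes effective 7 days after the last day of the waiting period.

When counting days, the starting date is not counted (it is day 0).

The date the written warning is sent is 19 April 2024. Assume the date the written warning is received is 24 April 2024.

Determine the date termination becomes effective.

The last day of the review period: 24 April 2024 + 7 days = 1 May 2024.
The last day of the improvement period: 1 May 2024 + 43 days = 13 June 2024.
The last day of the waiting period: 13 June 2024 + 45 days = 28 July 2024.
The date termination becomes effective: 28 July 2024 + 7 days = 4 August 2024.

4 August 2024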